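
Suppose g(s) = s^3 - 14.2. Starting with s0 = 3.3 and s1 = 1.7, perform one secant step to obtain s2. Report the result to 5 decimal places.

g(3.3) = 21.7370000, g(1.7) = -9.2870000
s2 = 1.7000000 − (-9.2870000)·(1.7000000 − 3.3000000) / (-9.2870000 − 21.7370000) = 1.7000000 − (14.8592000)/(-31.0240000) = 2.1789582

2.17896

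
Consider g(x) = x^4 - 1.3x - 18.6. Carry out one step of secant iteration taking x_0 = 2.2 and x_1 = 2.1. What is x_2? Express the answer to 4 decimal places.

g(2.2) = 1.965600, g(2.1) = -1.881900
x_2 = 2.100000 − (-1.881900)·(2.100000 − 2.200000) / (-1.881900 − 1.965600) = 2.100000 − (0.188190)/(-3.847500) = 2.148912

2.1489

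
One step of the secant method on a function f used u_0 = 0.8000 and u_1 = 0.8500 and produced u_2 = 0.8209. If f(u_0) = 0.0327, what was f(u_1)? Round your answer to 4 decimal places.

The secant line through (0.8000, 0.0327) and (0.8500, f(u_1)) crosses zero at u_2 = 0.8209.
So (0.8000, 0.0327), (0.8500, f(u_1)), (0.8209, 0) are collinear:
f(u_1) = 0.0327 · (0.8500 − 0.8209) / (0.8000 − 0.8209) = 0.0327 · (0.029100)/(-0.020900) = -0.045530

-0.0455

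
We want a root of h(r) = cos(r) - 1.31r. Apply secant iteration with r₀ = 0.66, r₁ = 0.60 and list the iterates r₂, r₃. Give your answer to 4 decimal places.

h(0.66) = -0.074608, h(0.60) = 0.039336
r₂ = 0.600000 − 0.039336·(0.600000 − 0.660000) / (0.039336 − (-0.074608)) = 0.600000 − (-0.002360)/(0.113943) = 0.620713
h(0.620713) = 0.000329
r₃ = 0.620713 − 0.000329·(0.620713 − 0.600000) / (0.000329 − 0.039336) = 0.620713 − (0.000007)/(-0.039006) = 0.620888

0.6207, 0.6209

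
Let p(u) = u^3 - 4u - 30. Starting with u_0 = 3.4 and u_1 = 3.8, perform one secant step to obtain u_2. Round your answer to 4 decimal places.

3.5230

p(3.4) = -4.296000, p(3.8) = 9.672000
u_2 = 3.800000 − 9.672000·(3.800000 − 3.400000) / (9.672000 − (-4.296000)) = 3.800000 − (3.868800)/(13.968000) = 3.523024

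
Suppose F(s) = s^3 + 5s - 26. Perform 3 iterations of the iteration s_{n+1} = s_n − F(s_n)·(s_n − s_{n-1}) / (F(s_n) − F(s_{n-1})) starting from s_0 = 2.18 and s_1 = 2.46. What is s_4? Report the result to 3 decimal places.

F(2.18) = -4.73977, F(2.46) = 1.18694
s_2 = 2.46000 − 1.18694·(2.46000 − 2.18000) / (1.18694 − (-4.73977)) = 2.46000 − (0.33234)/(5.92670) = 2.40392
F(2.40392) = -0.08845
s_3 = 2.40392 − (-0.08845)·(2.40392 − 2.46000) / (-0.08845 − 1.18694) = 2.40392 − (0.00496)/(-1.27538) = 2.40781
F(2.40781) = -0.00148
s_4 = 2.40781 − (-0.00148)·(2.40781 − 2.40392) / (-0.00148 − (-0.08845)) = 2.40781 − (-0.00001)/(0.08697) = 2.40788

2.408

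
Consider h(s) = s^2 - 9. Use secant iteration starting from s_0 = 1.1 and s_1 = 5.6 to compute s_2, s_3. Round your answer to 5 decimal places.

h(1.1) = -7.7900000, h(5.6) = 22.3600000
s_2 = 5.6000000 − 22.3600000·(5.6000000 − 1.1000000) / (22.3600000 − (-7.7900000)) = 5.6000000 − (100.6200000)/(30.1500000) = 2.2626866
h(2.2626866) = -3.8802495
s_3 = 2.2626866 − (-3.8802495)·(2.2626866 − 5.6000000) / (-3.8802495 − 22.3600000) = 2.2626866 − (12.9496088)/(-26.2402495) = 2.7561883

2.26269, 2.75619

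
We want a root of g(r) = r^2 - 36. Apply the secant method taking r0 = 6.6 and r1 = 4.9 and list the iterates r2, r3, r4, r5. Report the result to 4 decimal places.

g(6.6) = 7.560000, g(4.9) = -11.990000
r2 = 4.900000 − (-11.990000)·(4.900000 − 6.600000) / (-11.990000 − 7.560000) = 4.900000 − (20.383000)/(-19.550000) = 5.942609
g(5.942609) = -0.685402
r3 = 5.942609 − (-0.685402)·(5.942609 − 4.900000) / (-0.685402 − (-11.990000)) = 5.942609 − (-0.714606)/(11.304598) = 6.005822
g(6.005822) = 0.069903
r4 = 6.005822 − 0.069903·(6.005822 − 5.942609) / (0.069903 − (-0.685402)) = 6.005822 − (0.004419)/(0.755305) = 5.999972
g(5.999972) = -0.000336
r5 = 5.999972 − (-0.000336)·(5.999972 − 6.005822) / (-0.000336 − 0.069903) = 5.999972 − (0.000002)/(-0.070239) = 6.000000

5.9426, 6.0058, 6.0000, 6.0000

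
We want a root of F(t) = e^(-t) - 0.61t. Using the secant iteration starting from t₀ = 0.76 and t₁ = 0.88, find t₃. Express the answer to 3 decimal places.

0.764

F(0.76) = 0.00407, F(0.88) = -0.12202
t₂ = 0.88000 − (-0.12202)·(0.88000 − 0.76000) / (-0.12202 − 0.00407) = 0.88000 − (-0.01464)/(-0.12608) = 0.76387
F(0.76387) = -0.00010
t₃ = 0.76387 − (-0.00010)·(0.76387 − 0.88000) / (-0.00010 − (-0.12202)) = 0.76387 − (0.00001)/(0.12192) = 0.76377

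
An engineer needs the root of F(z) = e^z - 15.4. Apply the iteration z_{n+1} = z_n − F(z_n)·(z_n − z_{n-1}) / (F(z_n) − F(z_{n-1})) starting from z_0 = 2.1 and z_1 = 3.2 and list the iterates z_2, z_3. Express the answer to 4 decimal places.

F(2.1) = -7.233830, F(3.2) = 9.132530
z_2 = 3.200000 − 9.132530·(3.200000 − 2.100000) / (9.132530 − (-7.233830)) = 3.200000 − (10.045783)/(16.366360) = 2.586193
F(2.586193) = -2.120876
z_3 = 2.586193 − (-2.120876)·(2.586193 − 3.200000) / (-2.120876 − 9.132530) = 2.586193 − (1.301808)/(-11.253406) = 2.701874

2.5862, 2.7019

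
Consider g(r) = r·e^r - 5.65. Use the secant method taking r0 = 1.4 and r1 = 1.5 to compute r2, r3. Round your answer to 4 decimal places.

1.3974, 1.3972

g(1.4) = 0.027280, g(1.5) = 1.072534
r2 = 1.500000 − 1.072534·(1.500000 − 1.400000) / (1.072534 − 0.027280) = 1.500000 − (0.107253)/(1.045254) = 1.397390
g(1.397390) = 0.001926
r3 = 1.397390 − 0.001926·(1.397390 − 1.500000) / (0.001926 − 1.072534) = 1.397390 − (-0.000198)/(-1.070607) = 1.397206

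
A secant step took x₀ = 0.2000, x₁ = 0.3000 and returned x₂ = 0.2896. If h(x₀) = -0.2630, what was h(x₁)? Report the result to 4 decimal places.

0.0305

The secant line through (0.2000, -0.2630) and (0.3000, h(x₁)) crosses zero at x₂ = 0.2896.
So (0.2000, -0.2630), (0.3000, h(x₁)), (0.2896, 0) are collinear:
h(x₁) = -0.2630 · (0.3000 − 0.2896) / (0.2000 − 0.2896) = -0.2630 · (0.010400)/(-0.089600) = 0.030527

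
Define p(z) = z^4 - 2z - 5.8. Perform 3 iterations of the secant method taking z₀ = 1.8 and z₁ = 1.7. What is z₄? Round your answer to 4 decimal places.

1.7459

p(1.8) = 1.097600, p(1.7) = -0.847900
z₂ = 1.700000 − (-0.847900)·(1.700000 − 1.800000) / (-0.847900 − 1.097600) = 1.700000 − (0.084790)/(-1.945500) = 1.743583
p(1.743583) = -0.045077
z₃ = 1.743583 − (-0.045077)·(1.743583 − 1.700000) / (-0.045077 − (-0.847900)) = 1.743583 − (-0.001965)/(0.802823) = 1.746030
p(1.746030) = 0.002022
z₄ = 1.746030 − 0.002022·(1.746030 − 1.743583) / (0.002022 − (-0.045077)) = 1.746030 − (0.000005)/(0.047099) = 1.745925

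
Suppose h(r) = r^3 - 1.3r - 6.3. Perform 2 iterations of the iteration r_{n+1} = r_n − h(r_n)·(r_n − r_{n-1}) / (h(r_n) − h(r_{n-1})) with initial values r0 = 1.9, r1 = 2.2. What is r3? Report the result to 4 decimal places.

2.0797

h(1.9) = -1.911000, h(2.2) = 1.488000
r2 = 2.200000 − 1.488000·(2.200000 − 1.900000) / (1.488000 − (-1.911000)) = 2.200000 − (0.446400)/(3.399000) = 2.068667
h(2.068667) = -0.136645
r3 = 2.068667 − (-0.136645)·(2.068667 − 2.200000) / (-0.136645 − 1.488000) = 2.068667 − (0.017946)/(-1.624645) = 2.079713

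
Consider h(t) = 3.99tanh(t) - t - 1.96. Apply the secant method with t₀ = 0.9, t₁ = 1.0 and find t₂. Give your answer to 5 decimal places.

h(0.9) = -0.0019715, h(1.0) = 0.0787607
t₂ = 1.0000000 − 0.0787607·(1.0000000 − 0.9000000) / (0.0787607 − (-0.0019715)) = 1.0000000 − (0.0078761)/(0.0807322) = 0.9024420

0.90244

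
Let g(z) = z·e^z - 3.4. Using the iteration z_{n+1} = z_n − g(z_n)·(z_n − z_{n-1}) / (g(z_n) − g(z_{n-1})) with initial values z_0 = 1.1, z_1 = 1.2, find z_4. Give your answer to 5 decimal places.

g(1.1) = -0.0954174, g(1.2) = 0.5841403
z_2 = 1.2000000 − 0.5841403·(1.2000000 − 1.1000000) / (0.5841403 − (-0.0954174)) = 1.2000000 − (0.0584140)/(0.6795577) = 1.1140411
g(1.1140411) = -0.0059119
z_3 = 1.1140411 − (-0.0059119)·(1.1140411 − 1.2000000) / (-0.0059119 − 0.5841403) = 1.1140411 − (0.0005082)/(-0.5900522) = 1.1149023
g(1.1149023) = -0.0003613
z_4 = 1.1149023 − (-0.0003613)·(1.1149023 − 1.1140411) / (-0.0003613 − (-0.0059119)) = 1.1149023 − (-0.0000003)/(0.0055505) = 1.1149584

1.11496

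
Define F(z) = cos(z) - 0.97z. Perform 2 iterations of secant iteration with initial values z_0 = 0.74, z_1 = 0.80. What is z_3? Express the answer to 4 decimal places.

F(0.74) = 0.020669, F(0.80) = -0.079293
z_2 = 0.800000 − (-0.079293)·(0.800000 − 0.740000) / (-0.079293 − 0.020669) = 0.800000 − (-0.004758)/(-0.099962) = 0.752406
F(0.752406) = 0.000213
z_3 = 0.752406 − 0.000213·(0.752406 − 0.800000) / (0.000213 − (-0.079293)) = 0.752406 − (-0.000010)/(0.079506) = 0.752533

0.7525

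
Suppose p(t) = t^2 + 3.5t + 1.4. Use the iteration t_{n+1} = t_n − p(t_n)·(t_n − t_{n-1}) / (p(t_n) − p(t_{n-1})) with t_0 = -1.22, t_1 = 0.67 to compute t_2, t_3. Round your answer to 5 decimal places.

-0.75166, -0.55688

p(-1.22) = -1.3816000, p(0.67) = 4.1939000
t_2 = 0.6700000 − 4.1939000·(0.6700000 − (-1.2200000)) / (4.1939000 − (-1.3816000)) = 0.6700000 − (7.9264710)/(5.5755000) = -0.7516610
p(-0.7516610) = -0.6658193
t_3 = -0.7516610 − (-0.6658193)·(-0.7516610 − 0.6700000) / (-0.6658193 − 4.1939000) = -0.7516610 − (0.9465693)/(-4.8597193) = -0.5568824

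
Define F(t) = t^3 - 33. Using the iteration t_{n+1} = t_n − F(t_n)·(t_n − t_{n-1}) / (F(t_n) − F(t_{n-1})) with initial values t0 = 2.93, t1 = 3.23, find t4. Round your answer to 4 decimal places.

F(2.93) = -7.846243, F(3.23) = 0.698267
t2 = 3.230000 − 0.698267·(3.230000 − 2.930000) / (0.698267 − (-7.846243)) = 3.230000 − (0.209480)/(8.544510) = 3.205484
F(3.205484) = -0.063253
t3 = 3.205484 − (-0.063253)·(3.205484 − 3.230000) / (-0.063253 − 0.698267) = 3.205484 − (0.001551)/(-0.761520) = 3.207520
F(3.207520) = -0.000441
t4 = 3.207520 − (-0.000441)·(3.207520 − 3.205484) / (-0.000441 − (-0.063253)) = 3.207520 − (-0.000001)/(0.062812) = 3.207534

3.2075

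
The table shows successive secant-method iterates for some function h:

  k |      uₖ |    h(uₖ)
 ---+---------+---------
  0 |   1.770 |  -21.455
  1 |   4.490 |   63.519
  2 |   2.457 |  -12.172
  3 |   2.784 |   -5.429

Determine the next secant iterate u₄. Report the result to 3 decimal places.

u₄ = 2.784 − (-5.429)·(2.784 − 2.457) / (-5.429 − (-12.172))
   = 2.784 − (-1.77528)/(6.74300) = 3.04728

3.047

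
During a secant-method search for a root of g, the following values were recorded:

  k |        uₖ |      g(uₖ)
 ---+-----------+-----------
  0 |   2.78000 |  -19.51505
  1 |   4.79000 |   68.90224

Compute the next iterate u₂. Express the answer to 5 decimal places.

u₂ = 4.79000 − 68.90224·(4.79000 − 2.78000) / (68.90224 − (-19.51505))
   = 4.79000 − (138.4935024)/(88.4172900) = 3.2236378

3.22364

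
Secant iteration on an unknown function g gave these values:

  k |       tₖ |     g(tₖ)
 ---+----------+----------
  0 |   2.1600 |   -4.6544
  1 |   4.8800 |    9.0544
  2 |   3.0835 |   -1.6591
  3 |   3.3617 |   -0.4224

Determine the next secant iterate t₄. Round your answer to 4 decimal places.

t₄ = 3.3617 − (-0.4224)·(3.3617 − 3.0835) / (-0.4224 − (-1.6591))
   = 3.3617 − (-0.117512)/(1.236700) = 3.456720

3.4567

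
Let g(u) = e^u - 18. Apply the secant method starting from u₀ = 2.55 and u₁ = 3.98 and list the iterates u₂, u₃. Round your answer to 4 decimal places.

g(2.55) = -5.192896, g(3.98) = 35.517034
u₂ = 3.980000 − 35.517034·(3.980000 − 2.550000) / (35.517034 − (-5.192896)) = 3.980000 − (50.789359)/(40.709930) = 2.732409
g(2.732409) = -2.630138
u₃ = 2.732409 − (-2.630138)·(2.732409 − 3.980000) / (-2.630138 − 35.517034) = 2.732409 − (3.281337)/(-38.147172) = 2.818426

2.7324, 2.8184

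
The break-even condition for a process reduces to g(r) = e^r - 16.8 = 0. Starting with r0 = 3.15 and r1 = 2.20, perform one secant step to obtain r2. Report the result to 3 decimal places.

2.716

g(3.15) = 6.53606, g(2.20) = -7.77499
r2 = 2.20000 − (-7.77499)·(2.20000 − 3.15000) / (-7.77499 − 6.53606) = 2.20000 − (7.38624)/(-14.31105) = 2.71612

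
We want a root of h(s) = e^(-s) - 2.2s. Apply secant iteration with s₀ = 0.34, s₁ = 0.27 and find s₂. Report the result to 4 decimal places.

h(0.34) = -0.036230, h(0.27) = 0.169379
s₂ = 0.270000 − 0.169379·(0.270000 − 0.340000) / (0.169379 − (-0.036230)) = 0.270000 − (-0.011857)/(0.205609) = 0.327666

0.3277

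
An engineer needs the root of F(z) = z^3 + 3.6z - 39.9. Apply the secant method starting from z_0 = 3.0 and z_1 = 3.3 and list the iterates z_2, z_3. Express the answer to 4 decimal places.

3.0629, 3.0670

F(3.0) = -2.100000, F(3.3) = 7.917000
z_2 = 3.300000 − 7.917000·(3.300000 − 3.000000) / (7.917000 − (-2.100000)) = 3.300000 − (2.375100)/(10.017000) = 3.062893
F(3.062893) = -0.139623
z_3 = 3.062893 − (-0.139623)·(3.062893 − 3.300000) / (-0.139623 − 7.917000) = 3.062893 − (0.033106)/(-8.056623) = 3.067002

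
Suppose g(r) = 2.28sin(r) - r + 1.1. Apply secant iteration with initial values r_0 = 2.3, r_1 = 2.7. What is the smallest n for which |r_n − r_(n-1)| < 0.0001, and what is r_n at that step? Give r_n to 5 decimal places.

n = 5, r_n = 2.48741

g(2.3) = 0.5002079, g(2.7) = -0.6255739
r_2 = 2.7000000 − (-0.6255739)·(0.4000000)/(-1.1257818) = 2.4777282;  |Δ| = 0.2222718
g(2.4777282) = 0.0271284
r_3 = 2.4777282 − 0.0271284·(-0.2222718)/(0.6527023) = 2.4869665;  |Δ| = 0.0092383
g(2.4869665) = 0.0012405
r_4 = 2.4869665 − 0.0012405·(0.0092383)/(-0.0258879) = 2.4874092;  |Δ| = 0.0004427
g(2.4874092) = -0.0000030
r_5 = 2.4874092 − (-0.0000030)·(0.0004427)/(-0.0012435) = 2.4874081;  |Δ| = 0.0000011
|r_5 − r_4| = 0.0000011 < 0.0001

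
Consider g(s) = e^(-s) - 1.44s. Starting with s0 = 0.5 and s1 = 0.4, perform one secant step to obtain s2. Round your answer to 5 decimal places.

g(0.5) = -0.1134693, g(0.4) = 0.0943200
s2 = 0.4000000 − 0.0943200·(0.4000000 − 0.5000000) / (0.0943200 − (-0.1134693)) = 0.4000000 − (-0.0094320)/(0.2077894) = 0.4453921

0.44539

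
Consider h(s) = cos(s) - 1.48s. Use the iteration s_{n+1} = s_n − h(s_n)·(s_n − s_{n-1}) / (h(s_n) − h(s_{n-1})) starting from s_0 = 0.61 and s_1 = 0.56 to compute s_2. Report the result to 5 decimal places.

h(0.61) = -0.0831520, h(0.56) = 0.0184551
s_2 = 0.5600000 − 0.0184551·(0.5600000 − 0.6100000) / (0.0184551 − (-0.0831520)) = 0.5600000 − (-0.0009228)/(0.1016071) = 0.5690816

0.56908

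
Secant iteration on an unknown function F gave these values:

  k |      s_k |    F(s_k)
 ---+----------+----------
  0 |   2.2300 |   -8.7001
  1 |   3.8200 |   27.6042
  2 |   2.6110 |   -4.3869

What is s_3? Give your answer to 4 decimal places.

2.7768

s_3 = 2.6110 − (-4.3869)·(2.6110 − 3.8200) / (-4.3869 − 27.6042)
   = 2.6110 − (5.303762)/(-31.991100) = 2.776789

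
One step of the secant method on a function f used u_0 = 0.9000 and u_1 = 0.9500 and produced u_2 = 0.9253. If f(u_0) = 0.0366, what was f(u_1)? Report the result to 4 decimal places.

-0.0357

The secant line through (0.9000, 0.0366) and (0.9500, f(u_1)) crosses zero at u_2 = 0.9253.
So (0.9000, 0.0366), (0.9500, f(u_1)), (0.9253, 0) are collinear:
f(u_1) = 0.0366 · (0.9500 − 0.9253) / (0.9000 − 0.9253) = 0.0366 · (0.024700)/(-0.025300) = -0.035732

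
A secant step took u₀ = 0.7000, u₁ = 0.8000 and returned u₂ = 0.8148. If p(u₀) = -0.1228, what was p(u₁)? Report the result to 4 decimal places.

-0.0158

The secant line through (0.7000, -0.1228) and (0.8000, p(u₁)) crosses zero at u₂ = 0.8148.
So (0.7000, -0.1228), (0.8000, p(u₁)), (0.8148, 0) are collinear:
p(u₁) = -0.1228 · (0.8000 − 0.8148) / (0.7000 − 0.8148) = -0.1228 · (-0.014800)/(-0.114800) = -0.015831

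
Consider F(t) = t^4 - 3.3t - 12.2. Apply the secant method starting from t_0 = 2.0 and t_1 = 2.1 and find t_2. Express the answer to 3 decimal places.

2.090

F(2.0) = -2.80000, F(2.1) = 0.31810
t_2 = 2.10000 − 0.31810·(2.10000 − 2.00000) / (0.31810 − (-2.80000)) = 2.10000 − (0.03181)/(3.11810) = 2.08980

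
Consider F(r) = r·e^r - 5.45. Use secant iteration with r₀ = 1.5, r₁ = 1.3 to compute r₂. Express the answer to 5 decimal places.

F(1.5) = 1.2725336, F(1.3) = -0.6799143
r₂ = 1.3000000 − (-0.6799143)·(1.3000000 − 1.5000000) / (-0.6799143 − 1.2725336) = 1.3000000 − (0.1359829)/(-1.9524479) = 1.3696474

1.36965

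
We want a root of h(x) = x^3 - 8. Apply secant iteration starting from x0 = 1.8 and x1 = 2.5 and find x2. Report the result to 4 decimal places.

1.9550

h(1.8) = -2.168000, h(2.5) = 7.625000
x2 = 2.500000 − 7.625000·(2.500000 − 1.800000) / (7.625000 − (-2.168000)) = 2.500000 − (5.337500)/(9.793000) = 1.954968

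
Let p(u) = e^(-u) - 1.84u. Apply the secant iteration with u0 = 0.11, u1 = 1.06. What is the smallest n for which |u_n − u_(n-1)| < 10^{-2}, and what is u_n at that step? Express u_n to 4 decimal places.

n = 4, u_n = 0.3739

p(0.11) = 0.693434, p(1.06) = -1.603944
u2 = 1.060000 − (-1.603944)·(0.950000)/(-2.297378) = 0.396745;  |Δ| = 0.663255
p(0.396745) = -0.057506
u3 = 0.396745 − (-0.057506)·(-0.663255)/(1.546438) = 0.372081;  |Δ| = 0.024664
p(0.372081) = 0.004668
u4 = 0.372081 − 0.004668·(-0.024664)/(0.062174) = 0.373933;  |Δ| = 0.001852
|u4 − u3| = 0.001852 < 10^{-2}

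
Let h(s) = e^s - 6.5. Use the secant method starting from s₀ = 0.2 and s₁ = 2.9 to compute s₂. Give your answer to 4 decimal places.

1.0407

h(0.2) = -5.278597, h(2.9) = 11.674145
s₂ = 2.900000 − 11.674145·(2.900000 − 0.200000) / (11.674145 − (-5.278597)) = 2.900000 − (31.520192)/(16.952743) = 1.040702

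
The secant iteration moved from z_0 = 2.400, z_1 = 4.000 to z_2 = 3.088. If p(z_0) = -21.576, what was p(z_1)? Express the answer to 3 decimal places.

The secant line through (2.400, -21.576) and (4.000, p(z_1)) crosses zero at z_2 = 3.088.
So (2.400, -21.576), (4.000, p(z_1)), (3.088, 0) are collinear:
p(z_1) = -21.576 · (4.000 − 3.088) / (2.400 − 3.088) = -21.576 · (0.91200)/(-0.68800) = 28.60074

28.601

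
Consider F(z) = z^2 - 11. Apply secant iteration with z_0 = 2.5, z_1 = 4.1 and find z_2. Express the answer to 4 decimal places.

3.2197

F(2.5) = -4.750000, F(4.1) = 5.810000
z_2 = 4.100000 − 5.810000·(4.100000 − 2.500000) / (5.810000 − (-4.750000)) = 4.100000 − (9.296000)/(10.560000) = 3.219697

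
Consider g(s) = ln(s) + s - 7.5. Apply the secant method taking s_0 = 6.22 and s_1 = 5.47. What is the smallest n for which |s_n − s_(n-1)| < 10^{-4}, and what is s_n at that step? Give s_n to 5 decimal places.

g(6.22) = 0.5477699, g(5.47) = -0.3307214
s_2 = 5.4700000 − (-0.3307214)·(-0.7500000)/(-0.8784913) = 5.7523489;  |Δ| = 0.2823489
g(5.7523489) = 0.0019572
s_3 = 5.7523489 − 0.0019572·(0.2823489)/(0.3326785) = 5.7506878;  |Δ| = 0.0016611
g(5.7506878) = 0.0000073
s_4 = 5.7506878 − 0.0000073·(-0.0016611)/(-0.0019499) = 5.7506816;  |Δ| = 0.0000062
|s_4 − s_3| = 0.0000062 < 10^{-4}

n = 4, s_n = 5.75068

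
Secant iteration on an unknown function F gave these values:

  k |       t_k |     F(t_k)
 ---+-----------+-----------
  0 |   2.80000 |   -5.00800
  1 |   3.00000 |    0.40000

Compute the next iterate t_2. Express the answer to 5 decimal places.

t_2 = 3.00000 − 0.40000·(3.00000 − 2.80000) / (0.40000 − (-5.00800))
   = 3.00000 − (0.0800000)/(5.4080000) = 2.9852071

2.98521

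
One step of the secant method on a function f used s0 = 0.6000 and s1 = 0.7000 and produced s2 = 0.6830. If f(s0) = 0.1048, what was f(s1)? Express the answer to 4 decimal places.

-0.0215

The secant line through (0.6000, 0.1048) and (0.7000, f(s1)) crosses zero at s2 = 0.6830.
So (0.6000, 0.1048), (0.7000, f(s1)), (0.6830, 0) are collinear:
f(s1) = 0.1048 · (0.7000 − 0.6830) / (0.6000 − 0.6830) = 0.1048 · (0.017000)/(-0.083000) = -0.021465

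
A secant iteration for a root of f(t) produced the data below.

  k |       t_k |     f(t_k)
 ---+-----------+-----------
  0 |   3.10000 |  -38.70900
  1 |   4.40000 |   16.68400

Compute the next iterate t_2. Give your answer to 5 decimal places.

4.00845

t_2 = 4.40000 − 16.68400·(4.40000 − 3.10000) / (16.68400 − (-38.70900))
   = 4.40000 − (21.6892000)/(55.3930000) = 4.0084487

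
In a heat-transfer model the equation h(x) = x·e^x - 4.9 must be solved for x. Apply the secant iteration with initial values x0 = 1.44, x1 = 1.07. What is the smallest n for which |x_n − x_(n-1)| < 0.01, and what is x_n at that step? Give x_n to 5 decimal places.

h(1.44) = 1.1778020, h(1.07) = -1.7805439
x2 = 1.0700000 − (-1.7805439)·(-0.3700000)/(-2.9583459) = 1.2926924;  |Δ| = 0.2226924
h(1.2926924) = -0.1912634
x3 = 1.2926924 − (-0.1912634)·(0.2226924)/(1.5892806) = 1.3194926;  |Δ| = 0.0268001
h(1.3194926) = 0.0369108
x4 = 1.3194926 − 0.0369108·(0.0268001)/(0.2281742) = 1.3151572;  |Δ| = 0.0043353
|x4 − x3| = 0.0043353 < 0.01

n = 4, x_n = 1.31516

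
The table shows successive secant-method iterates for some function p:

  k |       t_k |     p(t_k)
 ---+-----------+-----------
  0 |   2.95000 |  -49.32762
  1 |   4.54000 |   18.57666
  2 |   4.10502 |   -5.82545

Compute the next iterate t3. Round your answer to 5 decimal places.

t3 = 4.10502 − (-5.82545)·(4.10502 − 4.54000) / (-5.82545 − 18.57666)
   = 4.10502 − (2.5339542)/(-24.4021100) = 4.2088616

4.20886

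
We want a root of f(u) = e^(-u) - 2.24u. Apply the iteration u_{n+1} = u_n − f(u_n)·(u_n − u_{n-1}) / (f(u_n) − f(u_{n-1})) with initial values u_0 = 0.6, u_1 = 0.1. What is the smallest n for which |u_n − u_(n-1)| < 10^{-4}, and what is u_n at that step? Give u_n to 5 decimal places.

n = 5, u_n = 0.32315

f(0.6) = -0.7951884, f(0.1) = 0.6808374
u_2 = 0.1000000 − 0.6808374·(-0.5000000)/(1.4760258) = 0.3306320;  |Δ| = 0.2306320
f(0.3306320) = -0.0221460
u_3 = 0.3306320 − (-0.0221460)·(0.2306320)/(-0.7029834) = 0.3233664;  |Δ| = 0.0072656
f(0.3233664) = -0.0006320
u_4 = 0.3233664 − (-0.0006320)·(-0.0072656)/(0.0215140) = 0.3231529;  |Δ| = 0.0002134
f(0.3231529) = 0.0000006
u_5 = 0.3231529 − 0.0000006·(-0.0002134)/(0.0006326) = 0.3231531;  |Δ| = 0.0000002
|u_5 − u_4| = 0.0000002 < 10^{-4}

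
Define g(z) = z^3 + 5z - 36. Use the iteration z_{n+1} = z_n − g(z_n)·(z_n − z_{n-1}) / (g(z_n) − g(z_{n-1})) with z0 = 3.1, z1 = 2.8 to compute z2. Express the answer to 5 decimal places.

2.80154

g(3.1) = 9.2910000, g(2.8) = -0.0480000
z2 = 2.8000000 − (-0.0480000)·(2.8000000 − 3.1000000) / (-0.0480000 − 9.2910000) = 2.8000000 − (0.0144000)/(-9.3390000) = 2.8015419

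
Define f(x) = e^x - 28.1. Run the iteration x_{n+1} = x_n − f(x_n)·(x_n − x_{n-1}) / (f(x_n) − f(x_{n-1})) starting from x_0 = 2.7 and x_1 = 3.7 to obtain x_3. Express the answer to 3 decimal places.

3.315

f(2.7) = -13.22027, f(3.7) = 12.34730
x_2 = 3.70000 − 12.34730·(3.70000 − 2.70000) / (12.34730 − (-13.22027)) = 3.70000 − (12.34730)/(25.56757) = 3.21707
f(3.21707) = -3.14506
x_3 = 3.21707 − (-3.14506)·(3.21707 − 3.70000) / (-3.14506 − 12.34730) = 3.21707 − (1.51884)/(-15.49237) = 3.31511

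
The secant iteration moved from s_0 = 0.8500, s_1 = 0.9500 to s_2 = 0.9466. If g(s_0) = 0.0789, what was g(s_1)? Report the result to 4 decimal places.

The secant line through (0.8500, 0.0789) and (0.9500, g(s_1)) crosses zero at s_2 = 0.9466.
So (0.8500, 0.0789), (0.9500, g(s_1)), (0.9466, 0) are collinear:
g(s_1) = 0.0789 · (0.9500 − 0.9466) / (0.8500 − 0.9466) = 0.0789 · (0.003400)/(-0.096600) = -0.002777

-0.0028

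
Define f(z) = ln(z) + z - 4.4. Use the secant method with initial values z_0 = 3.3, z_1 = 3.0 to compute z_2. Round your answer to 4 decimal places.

f(3.3) = 0.093922, f(3.0) = -0.301388
z_2 = 3.000000 − (-0.301388)·(3.000000 − 3.300000) / (-0.301388 − 0.093922) = 3.000000 − (0.090416)/(-0.395310) = 3.228722

3.2287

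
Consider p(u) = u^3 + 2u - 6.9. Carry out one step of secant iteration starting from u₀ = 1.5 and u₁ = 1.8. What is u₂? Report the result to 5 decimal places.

p(1.5) = -0.5250000, p(1.8) = 2.5320000
u₂ = 1.8000000 − 2.5320000·(1.8000000 − 1.5000000) / (2.5320000 − (-0.5250000)) = 1.8000000 − (0.7596000)/(3.0570000) = 1.5515211

1.55152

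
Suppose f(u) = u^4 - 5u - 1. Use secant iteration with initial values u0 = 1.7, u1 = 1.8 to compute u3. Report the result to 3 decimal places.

1.772

f(1.7) = -1.14790, f(1.8) = 0.49760
u2 = 1.80000 − 0.49760·(1.80000 − 1.70000) / (0.49760 − (-1.14790)) = 1.80000 − (0.04976)/(1.64550) = 1.76976
f(1.76976) = -0.03906
u3 = 1.76976 − (-0.03906)·(1.76976 − 1.80000) / (-0.03906 − 0.49760) = 1.76976 − (0.00118)/(-0.53666) = 1.77196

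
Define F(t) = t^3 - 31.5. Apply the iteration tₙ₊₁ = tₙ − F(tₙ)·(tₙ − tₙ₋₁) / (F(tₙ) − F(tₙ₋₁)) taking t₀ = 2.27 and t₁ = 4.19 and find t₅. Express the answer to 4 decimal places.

3.1580

F(2.27) = -19.802917, F(4.19) = 42.060059
t₂ = 4.190000 − 42.060059·(4.190000 − 2.270000) / (42.060059 − (-19.802917)) = 4.190000 − (80.755313)/(61.862976) = 2.884610
F(2.884610) = -7.497234
t₃ = 2.884610 − (-7.497234)·(2.884610 − 4.190000) / (-7.497234 − 42.060059) = 2.884610 − (9.786815)/(-49.557293) = 3.082095
F(3.082095) = -2.222231
t₄ = 3.082095 − (-2.222231)·(3.082095 − 2.884610) / (-2.222231 − (-7.497234)) = 3.082095 − (-0.438857)/(5.275003) = 3.165290
F(3.165290) = 0.213245
t₅ = 3.165290 − 0.213245·(3.165290 − 3.082095) / (0.213245 − (-2.222231)) = 3.165290 − (0.017741)/(2.435476) = 3.158006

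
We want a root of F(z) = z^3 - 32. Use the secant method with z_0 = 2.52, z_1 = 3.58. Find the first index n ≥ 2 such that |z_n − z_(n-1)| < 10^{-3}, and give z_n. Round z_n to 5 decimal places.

n = 5, z_n = 3.17480

F(2.52) = -15.9969920, F(3.58) = 13.8827120
z_2 = 3.5800000 − 13.8827120·(1.0600000)/(29.8797040) = 3.0875027;  |Δ| = 0.4924973
F(3.0875027) = -2.5678477
z_3 = 3.0875027 − (-2.5678477)·(-0.4924973)/(-16.4505597) = 3.1643790;  |Δ| = 0.0768763
F(3.1643790) = -0.3141425
z_4 = 3.1643790 − (-0.3141425)·(0.0768763)/(2.2537053) = 3.1750947;  |Δ| = 0.0107157
F(3.1750947) = 0.0088483
z_5 = 3.1750947 − 0.0088483·(0.0107157)/(0.3229907) = 3.1748011;  |Δ| = 0.0002936
|z_5 − z_4| = 0.0002936 < 10^{-3}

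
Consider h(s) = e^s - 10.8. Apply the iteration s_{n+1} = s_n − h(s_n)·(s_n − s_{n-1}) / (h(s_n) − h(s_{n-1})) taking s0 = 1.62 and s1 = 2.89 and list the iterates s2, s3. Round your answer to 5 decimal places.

2.18402, 2.33264

h(1.62) = -5.7469097, h(2.89) = 7.1933096
s2 = 2.8900000 − 7.1933096·(2.8900000 − 1.6200000) / (7.1933096 − (-5.7469097)) = 2.8900000 − (9.1355032)/(12.9402193) = 2.1840225
h(2.1840225) = -1.9180375
s3 = 2.1840225 − (-1.9180375)·(2.1840225 − 2.8900000) / (-1.9180375 − 7.1933096) = 2.1840225 − (1.3540912)/(-9.1113471) = 2.3326385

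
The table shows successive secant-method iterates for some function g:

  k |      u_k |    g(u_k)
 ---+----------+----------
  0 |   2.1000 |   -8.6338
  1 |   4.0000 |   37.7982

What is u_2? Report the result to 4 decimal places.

u_2 = 4.0000 − 37.7982·(4.0000 − 2.1000) / (37.7982 − (-8.6338))
   = 4.0000 − (71.816580)/(46.432000) = 2.453296

2.4533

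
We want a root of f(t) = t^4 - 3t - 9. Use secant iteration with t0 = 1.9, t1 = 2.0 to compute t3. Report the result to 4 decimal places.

1.9644

f(1.9) = -1.667900, f(2.0) = 1.000000
t2 = 2.000000 − 1.000000·(2.000000 − 1.900000) / (1.000000 − (-1.667900)) = 2.000000 − (0.100000)/(2.667900) = 1.962517
f(1.962517) = -0.053698
t3 = 1.962517 − (-0.053698)·(1.962517 − 2.000000) / (-0.053698 − 1.000000) = 1.962517 − (0.002013)/(-1.053698) = 1.964427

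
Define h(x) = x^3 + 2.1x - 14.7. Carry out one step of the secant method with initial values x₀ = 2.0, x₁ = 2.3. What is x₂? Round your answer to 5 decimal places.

h(2.0) = -2.5000000, h(2.3) = 2.2970000
x₂ = 2.3000000 − 2.2970000·(2.3000000 − 2.0000000) / (2.2970000 − (-2.5000000)) = 2.3000000 − (0.6891000)/(4.7970000) = 2.1563477

2.15635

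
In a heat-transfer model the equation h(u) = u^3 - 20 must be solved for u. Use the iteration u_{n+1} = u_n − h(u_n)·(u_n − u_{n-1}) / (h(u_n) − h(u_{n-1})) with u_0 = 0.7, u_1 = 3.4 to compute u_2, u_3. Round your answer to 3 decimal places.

2.062, 2.554

h(0.7) = -19.65700, h(3.4) = 19.30400
u_2 = 3.40000 − 19.30400·(3.40000 − 0.70000) / (19.30400 − (-19.65700)) = 3.40000 − (52.12080)/(38.96100) = 2.06223
h(2.06223) = -11.22974
u_3 = 2.06223 − (-11.22974)·(2.06223 − 3.40000) / (-11.22974 − 19.30400) = 2.06223 − (15.02280)/(-30.53374) = 2.55424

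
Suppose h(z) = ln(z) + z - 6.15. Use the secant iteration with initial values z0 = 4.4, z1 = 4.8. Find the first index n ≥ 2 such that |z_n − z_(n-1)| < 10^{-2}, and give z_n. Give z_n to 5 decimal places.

h(4.4) = -0.2683955, h(4.8) = 0.2186159
z2 = 4.8000000 − 0.2186159·(0.4000000)/(0.4870114) = 4.6204429;  |Δ| = 0.1795571
h(4.6204429) = 0.0009334
z3 = 4.6204429 − 0.0009334·(-0.1795571)/(-0.2176825) = 4.6196729;  |Δ| = 0.0007699
|z3 − z2| = 0.0007699 < 10^{-2}

n = 3, z_n = 4.61967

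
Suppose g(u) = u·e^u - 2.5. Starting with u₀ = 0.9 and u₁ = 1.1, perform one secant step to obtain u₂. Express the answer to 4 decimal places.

0.9525

g(0.9) = -0.286357, g(1.1) = 0.804583
u₂ = 1.100000 − 0.804583·(1.100000 − 0.900000) / (0.804583 − (-0.286357)) = 1.100000 − (0.160917)/(1.090940) = 0.952497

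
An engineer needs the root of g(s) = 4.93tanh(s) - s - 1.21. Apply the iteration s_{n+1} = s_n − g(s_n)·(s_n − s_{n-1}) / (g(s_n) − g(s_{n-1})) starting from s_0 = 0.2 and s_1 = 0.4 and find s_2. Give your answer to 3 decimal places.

0.325

g(0.2) = -0.43694, g(0.4) = 0.26315
s_2 = 0.40000 − 0.26315·(0.40000 − 0.20000) / (0.26315 − (-0.43694)) = 0.40000 − (0.05263)/(0.70009) = 0.32482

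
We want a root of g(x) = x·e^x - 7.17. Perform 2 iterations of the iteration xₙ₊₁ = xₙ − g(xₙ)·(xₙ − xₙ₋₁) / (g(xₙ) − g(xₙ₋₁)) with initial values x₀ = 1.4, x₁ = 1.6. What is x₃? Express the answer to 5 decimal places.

1.53861

g(1.4) = -1.4927200, g(1.6) = 0.7548519
x₂ = 1.6000000 − 0.7548519·(1.6000000 − 1.4000000) / (0.7548519 − (-1.4927200)) = 1.6000000 − (0.1509704)/(2.2475719) = 1.5328296
g(1.5328296) = -0.0710635
x₃ = 1.5328296 − (-0.0710635)·(1.5328296 − 1.6000000) / (-0.0710635 − 0.7548519) = 1.5328296 − (0.0047734)/(-0.8259154) = 1.5386091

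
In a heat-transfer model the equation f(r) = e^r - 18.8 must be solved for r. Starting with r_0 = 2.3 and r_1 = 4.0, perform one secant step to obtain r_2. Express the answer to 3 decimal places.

f(2.3) = -8.82582, f(4.0) = 35.79815
r_2 = 4.00000 − 35.79815·(4.00000 − 2.30000) / (35.79815 − (-8.82582)) = 4.00000 − (60.85686)/(44.62397) = 2.63623

2.636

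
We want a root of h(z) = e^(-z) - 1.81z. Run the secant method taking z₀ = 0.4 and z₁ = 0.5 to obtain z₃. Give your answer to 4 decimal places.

0.3784

h(0.4) = -0.053680, h(0.5) = -0.298469
z₂ = 0.500000 − (-0.298469)·(0.500000 − 0.400000) / (-0.298469 − (-0.053680)) = 0.500000 − (-0.029847)/(-0.244789) = 0.378071
h(0.378071) = 0.000873
z₃ = 0.378071 − 0.000873·(0.378071 − 0.500000) / (0.000873 − (-0.298469)) = 0.378071 − (-0.000106)/(0.299343) = 0.378427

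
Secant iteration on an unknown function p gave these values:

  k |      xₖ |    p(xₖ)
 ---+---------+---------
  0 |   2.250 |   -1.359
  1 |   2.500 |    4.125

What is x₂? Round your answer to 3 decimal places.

2.312

x₂ = 2.500 − 4.125·(2.500 − 2.250) / (4.125 − (-1.359))
   = 2.500 − (1.03125)/(5.48400) = 2.31195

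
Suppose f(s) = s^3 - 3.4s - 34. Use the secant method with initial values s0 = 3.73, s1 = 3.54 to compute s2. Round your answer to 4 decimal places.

f(3.73) = 5.213117, f(3.54) = -1.674136
s2 = 3.540000 − (-1.674136)·(3.540000 − 3.730000) / (-1.674136 − 5.213117) = 3.540000 − (0.318086)/(-6.887253) = 3.586185

3.5862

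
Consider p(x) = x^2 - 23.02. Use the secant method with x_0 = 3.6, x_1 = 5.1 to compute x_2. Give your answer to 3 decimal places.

p(3.6) = -10.06000, p(5.1) = 2.99000
x_2 = 5.10000 − 2.99000·(5.10000 − 3.60000) / (2.99000 − (-10.06000)) = 5.10000 − (4.48500)/(13.05000) = 4.75632

4.756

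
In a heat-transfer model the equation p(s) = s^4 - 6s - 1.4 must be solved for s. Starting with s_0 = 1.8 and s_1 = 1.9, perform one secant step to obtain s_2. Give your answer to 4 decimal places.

1.8880

p(1.8) = -1.702400, p(1.9) = 0.232100
s_2 = 1.900000 − 0.232100·(1.900000 − 1.800000) / (0.232100 − (-1.702400)) = 1.900000 − (0.023210)/(1.934500) = 1.888002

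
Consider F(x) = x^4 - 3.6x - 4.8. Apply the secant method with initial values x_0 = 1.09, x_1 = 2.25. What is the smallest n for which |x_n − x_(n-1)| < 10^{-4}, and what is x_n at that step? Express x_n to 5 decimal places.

n = 8, x_n = 1.83820

F(1.09) = -7.3124184, F(2.25) = 12.7289062
x_2 = 2.2500000 − 12.7289062·(1.1600000)/(20.0413246) = 1.5132457;  |Δ| = 0.7367543
F(1.5132457) = -5.0039846
x_3 = 1.5132457 − (-5.0039846)·(-0.7367543)/(-17.7328909) = 1.7211479;  |Δ| = 0.2079022
F(1.7211479) = -2.2206137
x_4 = 1.7211479 − (-2.2206137)·(0.2079022)/(2.7833709) = 1.8870153;  |Δ| = 0.1658674
F(1.8870153) = 1.0862327
x_5 = 1.8870153 − 1.0862327·(0.1658674)/(3.3068464) = 1.8325312;  |Δ| = 0.0544841
F(1.8325312) = -0.1198021
x_6 = 1.8325312 − (-0.1198021)·(-0.0544841)/(-1.2060348) = 1.8379434;  |Δ| = 0.0054122
F(1.8379434) = -0.0054688
x_7 = 1.8379434 − (-0.0054688)·(0.0054122)/(0.1143333) = 1.8382023;  |Δ| = 0.0002589
F(1.8382023) = 0.0000297
x_8 = 1.8382023 − 0.0000297·(0.0002589)/(0.0054985) = 1.8382009;  |Δ| = 0.0000014
|x_8 − x_7| = 0.0000014 < 10^{-4}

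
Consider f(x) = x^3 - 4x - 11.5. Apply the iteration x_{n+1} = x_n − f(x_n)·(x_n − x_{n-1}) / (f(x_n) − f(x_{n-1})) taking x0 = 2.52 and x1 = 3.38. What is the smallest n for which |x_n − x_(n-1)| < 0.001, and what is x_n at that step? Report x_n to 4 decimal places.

n = 5, x_n = 2.8377

f(2.52) = -5.576992, f(3.38) = 13.594472
x2 = 3.380000 − 13.594472·(0.860000)/(19.171464) = 2.770175;  |Δ| = 0.609825
f(2.770175) = -1.322746
x3 = 2.770175 − (-1.322746)·(-0.609825)/(-14.917218) = 2.824249;  |Δ| = 0.054075
f(2.824249) = -0.269700
x4 = 2.824249 − (-0.269700)·(0.054075)/(1.053046) = 2.838099;  |Δ| = 0.013849
f(2.838099) = 0.007932
x5 = 2.838099 − 0.007932·(0.013849)/(0.277632) = 2.837703;  |Δ| = 0.000396
|x5 − x4| = 0.000396 < 0.001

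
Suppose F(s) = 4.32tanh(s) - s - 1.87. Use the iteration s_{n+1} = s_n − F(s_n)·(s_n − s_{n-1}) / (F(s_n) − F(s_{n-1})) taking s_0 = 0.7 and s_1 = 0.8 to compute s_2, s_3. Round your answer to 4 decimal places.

0.6741, 0.6774

F(0.7) = 0.040869, F(0.8) = 0.198639
s_2 = 0.800000 − 0.198639·(0.800000 − 0.700000) / (0.198639 − 0.040869) = 0.800000 − (0.019864)/(0.157770) = 0.674096
F(0.674096) = -0.005371
s_3 = 0.674096 − (-0.005371)·(0.674096 − 0.800000) / (-0.005371 − 0.198639) = 0.674096 − (0.000676)/(-0.204010) = 0.677411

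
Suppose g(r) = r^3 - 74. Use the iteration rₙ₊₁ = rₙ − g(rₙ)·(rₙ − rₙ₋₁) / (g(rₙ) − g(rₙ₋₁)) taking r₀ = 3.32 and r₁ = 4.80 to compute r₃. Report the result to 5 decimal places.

g(3.32) = -37.4056320, g(4.80) = 36.5920000
r₂ = 4.8000000 − 36.5920000·(4.8000000 − 3.3200000) / (36.5920000 − (-37.4056320)) = 4.8000000 − (54.1561600)/(73.9976320) = 4.0681366
g(4.0681366) = -6.6734167
r₃ = 4.0681366 − (-6.6734167)·(4.0681366 − 4.8000000) / (-6.6734167 − 36.5920000) = 4.0681366 − (4.8840296)/(-43.2654167) = 4.1810219

4.18102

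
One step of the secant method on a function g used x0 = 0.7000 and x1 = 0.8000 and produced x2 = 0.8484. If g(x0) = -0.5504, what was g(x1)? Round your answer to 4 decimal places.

The secant line through (0.7000, -0.5504) and (0.8000, g(x1)) crosses zero at x2 = 0.8484.
So (0.7000, -0.5504), (0.8000, g(x1)), (0.8484, 0) are collinear:
g(x1) = -0.5504 · (0.8000 − 0.8484) / (0.7000 − 0.8484) = -0.5504 · (-0.048400)/(-0.148400) = -0.179511

-0.1795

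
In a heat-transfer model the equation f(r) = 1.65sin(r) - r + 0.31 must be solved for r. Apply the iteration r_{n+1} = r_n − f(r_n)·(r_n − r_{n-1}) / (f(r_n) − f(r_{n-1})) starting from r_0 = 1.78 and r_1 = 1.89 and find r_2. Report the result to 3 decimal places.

1.881

f(1.78) = 0.14402, f(1.89) = -0.01335
r_2 = 1.89000 − (-0.01335)·(1.89000 − 1.78000) / (-0.01335 − 0.14402) = 1.89000 − (-0.00147)/(-0.15737) = 1.88067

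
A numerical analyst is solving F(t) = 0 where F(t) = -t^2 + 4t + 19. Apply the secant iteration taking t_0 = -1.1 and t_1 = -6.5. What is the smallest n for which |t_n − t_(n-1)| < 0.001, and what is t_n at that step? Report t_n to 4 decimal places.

F(-1.1) = 13.390000, F(-6.5) = -49.250000
t_2 = -6.500000 − (-49.250000)·(-5.400000)/(-62.640000) = -2.254310;  |Δ| = 4.245690
F(-2.254310) = 4.900843
t_3 = -2.254310 − 4.900843·(4.245690)/(54.150843) = -2.638560;  |Δ| = 0.384250
F(-2.638560) = 1.483758
t_4 = -2.638560 − 1.483758·(-0.384250)/(-3.417085) = -2.805408;  |Δ| = 0.166848
F(-2.805408) = -0.091950
t_5 = -2.805408 − (-0.091950)·(-0.166848)/(-1.575708) = -2.795672;  |Δ| = 0.009736
F(-2.795672) = 0.001530
t_6 = -2.795672 − 0.001530·(0.009736)/(0.093479) = -2.795831;  |Δ| = 0.000159
|t_6 − t_5| = 0.000159 < 0.001

n = 6, t_n = -2.7958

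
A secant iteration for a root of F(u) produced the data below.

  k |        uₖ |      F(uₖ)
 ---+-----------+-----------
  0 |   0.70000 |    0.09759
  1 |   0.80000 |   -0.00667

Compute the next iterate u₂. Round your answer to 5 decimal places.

0.79360

u₂ = 0.80000 − (-0.00667)·(0.80000 − 0.70000) / (-0.00667 − 0.09759)
   = 0.80000 − (-0.0006670)/(-0.1042600) = 0.7936025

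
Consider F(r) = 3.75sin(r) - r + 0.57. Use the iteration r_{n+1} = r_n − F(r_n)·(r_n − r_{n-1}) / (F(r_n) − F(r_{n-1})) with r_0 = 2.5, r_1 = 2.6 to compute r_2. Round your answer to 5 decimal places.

2.57644

F(2.5) = 0.3142705, F(2.6) = -0.0968699
r_2 = 2.6000000 − (-0.0968699)·(2.6000000 − 2.5000000) / (-0.0968699 − 0.3142705) = 2.6000000 − (-0.0096870)/(-0.4111404) = 2.5764387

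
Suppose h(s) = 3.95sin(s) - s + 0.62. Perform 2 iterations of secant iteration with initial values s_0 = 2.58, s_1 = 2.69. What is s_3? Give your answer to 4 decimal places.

2.6128

h(2.58) = 0.143513, h(2.69) = -0.346224
s_2 = 2.690000 − (-0.346224)·(2.690000 − 2.580000) / (-0.346224 − 0.143513) = 2.690000 − (-0.038085)/(-0.489737) = 2.612235
h(2.612235) = 0.002434
s_3 = 2.612235 − 0.002434·(2.612235 − 2.690000) / (0.002434 − (-0.346224)) = 2.612235 − (-0.000189)/(0.348658) = 2.612777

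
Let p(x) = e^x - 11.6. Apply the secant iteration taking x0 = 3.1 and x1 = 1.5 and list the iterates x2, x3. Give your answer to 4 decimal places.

p(3.1) = 10.597951, p(1.5) = -7.118311
x2 = 1.500000 − (-7.118311)·(1.500000 − 3.100000) / (-7.118311 − 10.597951) = 1.500000 − (11.389297)/(-17.716262) = 2.142872
p(2.142872) = -3.076113
x3 = 2.142872 − (-3.076113)·(2.142872 − 1.500000) / (-3.076113 − (-7.118311)) = 2.142872 − (-1.977548)/(4.042198) = 2.632098

2.1429, 2.6321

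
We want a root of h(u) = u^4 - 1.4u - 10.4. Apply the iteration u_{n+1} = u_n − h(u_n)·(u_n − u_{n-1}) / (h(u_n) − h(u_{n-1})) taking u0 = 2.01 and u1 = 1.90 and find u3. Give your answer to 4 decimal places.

1.9011

h(2.01) = 3.108408, h(1.90) = -0.027900
u2 = 1.900000 − (-0.027900)·(1.900000 − 2.010000) / (-0.027900 − 3.108408) = 1.900000 − (0.003069)/(-3.136308) = 1.900979
h(1.900979) = -0.002402
u3 = 1.900979 − (-0.002402)·(1.900979 − 1.900000) / (-0.002402 − (-0.027900)) = 1.900979 − (-0.000002)/(0.025498) = 1.901071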